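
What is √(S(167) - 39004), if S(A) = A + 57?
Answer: 2*I*√9695 ≈ 196.93*I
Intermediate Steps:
S(A) = 57 + A
√(S(167) - 39004) = √((57 + 167) - 39004) = √(224 - 39004) = √(-38780) = 2*I*√9695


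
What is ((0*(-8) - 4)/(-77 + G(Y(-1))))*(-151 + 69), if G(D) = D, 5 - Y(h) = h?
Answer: -328/71 ≈ -4.6197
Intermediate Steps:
Y(h) = 5 - h
((0*(-8) - 4)/(-77 + G(Y(-1))))*(-151 + 69) = ((0*(-8) - 4)/(-77 + (5 - 1*(-1))))*(-151 + 69) = ((0 - 4)/(-77 + (5 + 1)))*(-82) = -4/(-77 + 6)*(-82) = -4/(-71)*(-82) = -4*(-1/71)*(-82) = (4/71)*(-82) = -328/71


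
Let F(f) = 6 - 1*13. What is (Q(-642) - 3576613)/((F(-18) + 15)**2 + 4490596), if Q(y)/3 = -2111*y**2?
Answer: -522762245/898132 ≈ -582.05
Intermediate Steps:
F(f) = -7 (F(f) = 6 - 13 = -7)
Q(y) = -6333*y**2 (Q(y) = 3*(-2111*y**2) = -6333*y**2)
(Q(-642) - 3576613)/((F(-18) + 15)**2 + 4490596) = (-6333*(-642)**2 - 3576613)/((-7 + 15)**2 + 4490596) = (-6333*412164 - 3576613)/(8**2 + 4490596) = (-2610234612 - 3576613)/(64 + 4490596) = -2613811225/4490660 = -2613811225*1/4490660 = -522762245/898132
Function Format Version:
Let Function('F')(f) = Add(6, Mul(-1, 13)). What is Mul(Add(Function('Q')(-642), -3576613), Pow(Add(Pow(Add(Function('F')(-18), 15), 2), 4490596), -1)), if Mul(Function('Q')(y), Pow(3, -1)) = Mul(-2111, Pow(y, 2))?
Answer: Rational(-522762245, 898132) ≈ -582.05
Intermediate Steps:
Function('F')(f) = -7 (Function('F')(f) = Add(6, -13) = -7)
Function('Q')(y) = Mul(-6333, Pow(y, 2)) (Function('Q')(y) = Mul(3, Mul(-2111, Pow(y, 2))) = Mul(-6333, Pow(y, 2)))
Mul(Add(Function('Q')(-642), -3576613), Pow(Add(Pow(Add(Function('F')(-18), 15), 2), 4490596), -1)) = Mul(Add(Mul(-6333, Pow(-642, 2)), -3576613), Pow(Add(Pow(Add(-7, 15), 2), 4490596), -1)) = Mul(Add(Mul(-6333, 412164), -3576613), Pow(Add(Pow(8, 2), 4490596), -1)) = Mul(Add(-2610234612, -3576613), Pow(Add(64, 4490596), -1)) = Mul(-2613811225, Pow(4490660, -1)) = Mul(-2613811225, Rational(1, 4490660)) = Rational(-522762245, 898132)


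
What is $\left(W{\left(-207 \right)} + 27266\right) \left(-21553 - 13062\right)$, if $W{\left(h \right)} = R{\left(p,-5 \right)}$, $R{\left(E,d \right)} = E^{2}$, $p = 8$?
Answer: $-946027950$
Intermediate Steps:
$W{\left(h \right)} = 64$ ($W{\left(h \right)} = 8^{2} = 64$)
$\left(W{\left(-207 \right)} + 27266\right) \left(-21553 - 13062\right) = \left(64 + 27266\right) \left(-21553 - 13062\right) = 27330 \left(-34615\right) = -946027950$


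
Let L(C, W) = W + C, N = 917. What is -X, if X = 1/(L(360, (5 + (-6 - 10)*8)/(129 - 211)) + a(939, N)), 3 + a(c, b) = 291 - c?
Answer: 2/579 ≈ 0.0034542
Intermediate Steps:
a(c, b) = 288 - c (a(c, b) = -3 + (291 - c) = 288 - c)
L(C, W) = C + W
X = -2/579 (X = 1/((360 + (5 + (-6 - 10)*8)/(129 - 211)) + (288 - 1*939)) = 1/((360 + (5 - 16*8)/(-82)) + (288 - 939)) = 1/((360 + (5 - 128)*(-1/82)) - 651) = 1/((360 - 123*(-1/82)) - 651) = 1/((360 + 3/2) - 651) = 1/(723/2 - 651) = 1/(-579/2) = -2/579 ≈ -0.0034542)
-X = -1*(-2/579) = 2/579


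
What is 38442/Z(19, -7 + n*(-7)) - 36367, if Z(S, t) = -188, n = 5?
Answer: -3437719/94 ≈ -36572.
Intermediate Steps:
38442/Z(19, -7 + n*(-7)) - 36367 = 38442/(-188) - 36367 = 38442*(-1/188) - 36367 = -19221/94 - 36367 = -3437719/94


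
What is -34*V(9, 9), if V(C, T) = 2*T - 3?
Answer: -510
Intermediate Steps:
V(C, T) = -3 + 2*T
-34*V(9, 9) = -34*(-3 + 2*9) = -34*(-3 + 18) = -34*15 = -510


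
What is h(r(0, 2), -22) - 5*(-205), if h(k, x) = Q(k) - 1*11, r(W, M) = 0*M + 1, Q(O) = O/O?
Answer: 1015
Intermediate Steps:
Q(O) = 1
r(W, M) = 1 (r(W, M) = 0 + 1 = 1)
h(k, x) = -10 (h(k, x) = 1 - 1*11 = 1 - 11 = -10)
h(r(0, 2), -22) - 5*(-205) = -10 - 5*(-205) = -10 + 1025 = 1015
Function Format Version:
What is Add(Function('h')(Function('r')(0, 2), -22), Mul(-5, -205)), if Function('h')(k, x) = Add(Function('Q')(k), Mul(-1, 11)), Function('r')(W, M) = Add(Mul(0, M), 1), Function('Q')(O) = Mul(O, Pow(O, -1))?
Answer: 1015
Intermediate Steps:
Function('Q')(O) = 1
Function('r')(W, M) = 1 (Function('r')(W, M) = Add(0, 1) = 1)
Function('h')(k, x) = -10 (Function('h')(k, x) = Add(1, Mul(-1, 11)) = Add(1, -11) = -10)
Add(Function('h')(Function('r')(0, 2), -22), Mul(-5, -205)) = Add(-10, Mul(-5, -205)) = Add(-10, 1025) = 1015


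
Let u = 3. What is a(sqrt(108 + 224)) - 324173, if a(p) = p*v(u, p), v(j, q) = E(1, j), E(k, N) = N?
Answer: -324173 + 6*sqrt(83) ≈ -3.2412e+5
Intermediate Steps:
v(j, q) = j
a(p) = 3*p (a(p) = p*3 = 3*p)
a(sqrt(108 + 224)) - 324173 = 3*sqrt(108 + 224) - 324173 = 3*sqrt(332) - 324173 = 3*(2*sqrt(83)) - 324173 = 6*sqrt(83) - 324173 = -324173 + 6*sqrt(83)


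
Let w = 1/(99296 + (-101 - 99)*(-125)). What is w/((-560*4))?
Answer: -1/278423040 ≈ -3.5917e-9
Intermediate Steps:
w = 1/124296 (w = 1/(99296 - 200*(-125)) = 1/(99296 + 25000) = 1/124296 ≈ 8.0453e-6)
w/((-560*4)) = 1/(124296*((-560*4))) = (1/124296)/(-2240) = (1/124296)*(-1/2240) = -1/278423040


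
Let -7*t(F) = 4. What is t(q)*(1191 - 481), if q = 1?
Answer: -2840/7 ≈ -405.71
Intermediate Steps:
t(F) = -4/7 (t(F) = -1/7*4 = -4/7)
t(q)*(1191 - 481) = -4*(1191 - 481)/7 = -4/7*710 = -2840/7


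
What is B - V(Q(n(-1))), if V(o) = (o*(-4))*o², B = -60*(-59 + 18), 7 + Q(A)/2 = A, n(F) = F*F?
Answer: -4452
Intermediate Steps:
n(F) = F²
Q(A) = -14 + 2*A
B = 2460 (B = -60*(-41) = 2460)
V(o) = -4*o³ (V(o) = (-4*o)*o² = -4*o³)
B - V(Q(n(-1))) = 2460 - (-4)*(-14 + 2*(-1)²)³ = 2460 - (-4)*(-14 + 2*1)³ = 2460 - (-4)*(-14 + 2)³ = 2460 - (-4)*(-12)³ = 2460 - (-4)*(-1728) = 2460 - 1*6912 = 2460 - 6912 = -4452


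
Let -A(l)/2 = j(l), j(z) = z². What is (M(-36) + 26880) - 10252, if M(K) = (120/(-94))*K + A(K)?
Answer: 661852/47 ≈ 14082.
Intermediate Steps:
A(l) = -2*l²
M(K) = -2*K² - 60*K/47 (M(K) = (120/(-94))*K - 2*K² = (120*(-1/94))*K - 2*K² = -60*K/47 - 2*K² = -2*K² - 60*K/47)
(M(-36) + 26880) - 10252 = ((2/47)*(-36)*(-30 - 47*(-36)) + 26880) - 10252 = ((2/47)*(-36)*(-30 + 1692) + 26880) - 10252 = ((2/47)*(-36)*1662 + 26880) - 10252 = (-119664/47 + 26880) - 10252 = 1143696/47 - 10252 = 661852/47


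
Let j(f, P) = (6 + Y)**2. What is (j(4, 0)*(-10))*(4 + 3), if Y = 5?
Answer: -8470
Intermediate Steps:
j(f, P) = 121 (j(f, P) = (6 + 5)**2 = 11**2 = 121)
(j(4, 0)*(-10))*(4 + 3) = (121*(-10))*(4 + 3) = -1210*7 = -8470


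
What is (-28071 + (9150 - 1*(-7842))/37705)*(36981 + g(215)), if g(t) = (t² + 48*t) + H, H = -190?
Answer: -98786828280168/37705 ≈ -2.6200e+9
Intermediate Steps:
g(t) = -190 + t² + 48*t (g(t) = (t² + 48*t) - 190 = -190 + t² + 48*t)
(-28071 + (9150 - 1*(-7842))/37705)*(36981 + g(215)) = (-28071 + (9150 - 1*(-7842))/37705)*(36981 + (-190 + 215² + 48*215)) = (-28071 + (9150 + 7842)*(1/37705))*(36981 + (-190 + 46225 + 10320)) = (-28071 + 16992*(1/37705))*(36981 + 56355) = (-28071 + 16992/37705)*93336 = -1058400063/37705*93336 = -98786828280168/37705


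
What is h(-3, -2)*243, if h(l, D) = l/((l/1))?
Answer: 243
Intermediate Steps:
h(l, D) = 1 (h(l, D) = l/((l*1)) = l/l = 1)
h(-3, -2)*243 = 1*243 = 243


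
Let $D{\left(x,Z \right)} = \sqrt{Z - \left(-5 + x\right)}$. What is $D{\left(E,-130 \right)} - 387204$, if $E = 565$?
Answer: $-387204 + i \sqrt{690} \approx -3.872 \cdot 10^{5} + 26.268 i$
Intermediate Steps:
$D{\left(x,Z \right)} = \sqrt{5 + Z - x}$
$D{\left(E,-130 \right)} - 387204 = \sqrt{5 - 130 - 565} - 387204 = \sqrt{-690} - 387204 = i \sqrt{690} - 387204 = -387204 + i \sqrt{690}$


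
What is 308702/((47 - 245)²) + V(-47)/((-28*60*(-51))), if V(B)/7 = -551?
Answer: 104358641/13329360 ≈ 7.8292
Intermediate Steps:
V(B) = -3857 (V(B) = 7*(-551) = -3857)
308702/((47 - 245)²) + V(-47)/((-28*60*(-51))) = 308702/((47 - 245)²) - 3857/(-28*60*(-51)) = 308702/((-198)²) - 3857/((-1680*(-51))) = 308702/39204 - 3857/85680 = 308702*(1/39204) - 3857*1/85680 = 154351/19602 - 551/12240 = 104358641/13329360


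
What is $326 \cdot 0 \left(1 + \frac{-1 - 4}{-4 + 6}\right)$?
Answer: $0$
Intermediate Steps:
$326 \cdot 0 \left(1 + \frac{-1 - 4}{-4 + 6}\right) = 326 \cdot 0 \left(1 - \frac{5}{2}\right) = 326 \cdot 0 \left(- \frac{3}{2}\right) = 326 \cdot 0 = 0$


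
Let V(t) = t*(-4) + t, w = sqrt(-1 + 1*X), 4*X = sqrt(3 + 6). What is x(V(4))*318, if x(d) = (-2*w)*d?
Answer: 3816*I ≈ 3816.0*I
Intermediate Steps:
X = 3/4 (X = sqrt(3 + 6)/4 = sqrt(9)/4 = (1/4)*3 = 3/4 ≈ 0.75000)
w = I/2 (w = sqrt(-1 + 1*(3/4)) = sqrt(-1 + 3/4) = sqrt(-1/4) = I/2 ≈ 0.5*I)
V(t) = -3*t (V(t) = -4*t + t = -3*t)
x(d) = -I*d (x(d) = (-I)*d = -I*d)
x(V(4))*318 = -I*(-3*4)*318 = -1*I*(-12)*318 = (12*I)*318 = 3816*I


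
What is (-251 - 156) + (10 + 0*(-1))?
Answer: -397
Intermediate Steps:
(-251 - 156) + (10 + 0*(-1)) = -407 + (10 + 0) = -407 + 10 = -397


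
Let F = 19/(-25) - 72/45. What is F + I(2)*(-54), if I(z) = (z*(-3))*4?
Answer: 32341/25 ≈ 1293.6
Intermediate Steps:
F = -59/25 (F = 19*(-1/25) - 72*1/45 = -19/25 - 8/5 = -59/25 ≈ -2.3600)
I(z) = -12*z (I(z) = -3*z*4 = -12*z)
F + I(2)*(-54) = -59/25 - 12*2*(-54) = -59/25 - 24*(-54) = -59/25 + 1296 = 32341/25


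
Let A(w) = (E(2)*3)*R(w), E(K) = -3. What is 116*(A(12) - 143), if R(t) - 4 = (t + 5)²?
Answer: -322480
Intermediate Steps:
R(t) = 4 + (5 + t)² (R(t) = 4 + (t + 5)² = 4 + (5 + t)²)
A(w) = -36 - 9*(5 + w)² (A(w) = (-3*3)*(4 + (5 + w)²) = -9*(4 + (5 + w)²) = -36 - 9*(5 + w)²)
116*(A(12) - 143) = 116*((-36 - 9*(5 + 12)²) - 143) = 116*((-36 - 9*17²) - 143) = 116*((-36 - 9*289) - 143) = 116*((-36 - 2601) - 143) = 116*(-2637 - 143) = 116*(-2780) = -322480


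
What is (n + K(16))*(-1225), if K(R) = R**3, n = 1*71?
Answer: -5104575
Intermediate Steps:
n = 71
(n + K(16))*(-1225) = (71 + 16**3)*(-1225) = (71 + 4096)*(-1225) = 4167*(-1225) = -5104575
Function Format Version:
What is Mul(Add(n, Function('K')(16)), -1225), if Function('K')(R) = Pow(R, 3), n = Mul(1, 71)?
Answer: -5104575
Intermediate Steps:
n = 71
Mul(Add(n, Function('K')(16)), -1225) = Mul(Add(71, Pow(16, 3)), -1225) = Mul(Add(71, 4096), -1225) = Mul(4167, -1225) = -5104575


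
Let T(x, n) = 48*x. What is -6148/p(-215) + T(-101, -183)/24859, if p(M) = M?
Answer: 151790812/5344685 ≈ 28.400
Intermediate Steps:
-6148/p(-215) + T(-101, -183)/24859 = -6148/(-215) + (48*(-101))/24859 = -6148*(-1/215) - 4848*1/24859 = 6148/215 - 4848/24859 = 151790812/5344685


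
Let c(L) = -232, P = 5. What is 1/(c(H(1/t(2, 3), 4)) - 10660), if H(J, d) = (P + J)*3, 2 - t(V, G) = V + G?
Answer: -1/10892 ≈ -9.1810e-5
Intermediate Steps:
t(V, G) = 2 - G - V (t(V, G) = 2 - (V + G) = 2 - (G + V) = 2 + (-G - V) = 2 - G - V)
H(J, d) = 15 + 3*J (H(J, d) = (5 + J)*3 = 15 + 3*J)
1/(c(H(1/t(2, 3), 4)) - 10660) = 1/(-232 - 10660) = 1/(-10892) = -1/10892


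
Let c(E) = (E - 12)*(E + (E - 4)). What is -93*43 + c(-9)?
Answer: -3537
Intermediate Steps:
c(E) = (-12 + E)*(-4 + 2*E) (c(E) = (-12 + E)*(E + (-4 + E)) = (-12 + E)*(-4 + 2*E))
-93*43 + c(-9) = -93*43 + (48 - 28*(-9) + 2*(-9)**2) = -3999 + (48 + 252 + 2*81) = -3999 + (48 + 252 + 162) = -3999 + 462 = -3537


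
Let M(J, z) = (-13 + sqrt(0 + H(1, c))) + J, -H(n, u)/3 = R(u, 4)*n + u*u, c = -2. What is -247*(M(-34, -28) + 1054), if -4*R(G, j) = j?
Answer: -248729 - 741*I ≈ -2.4873e+5 - 741.0*I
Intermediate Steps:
R(G, j) = -j/4
H(n, u) = -3*u**2 + 3*n (H(n, u) = -3*((-1/4*4)*n + u*u) = -3*(-n + u**2) = -3*(u**2 - n) = -3*u**2 + 3*n)
M(J, z) = -13 + J + 3*I (M(J, z) = (-13 + sqrt(0 + (-3*(-2)**2 + 3*1))) + J = (-13 + sqrt(0 + (-3*4 + 3))) + J = (-13 + sqrt(0 + (-12 + 3))) + J = (-13 + sqrt(0 - 9)) + J = (-13 + sqrt(-9)) + J = (-13 + 3*I) + J = -13 + J + 3*I)
-247*(M(-34, -28) + 1054) = -247*((-13 - 34 + 3*I) + 1054) = -247*((-47 + 3*I) + 1054) = -247*(1007 + 3*I) = -248729 - 741*I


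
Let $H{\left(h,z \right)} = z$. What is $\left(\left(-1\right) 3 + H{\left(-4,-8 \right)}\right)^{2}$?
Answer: $121$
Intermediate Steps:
$\left(\left(-1\right) 3 + H{\left(-4,-8 \right)}\right)^{2} = \left(\left(-1\right) 3 - 8\right)^{2} = \left(-3 - 8\right)^{2} = \left(-11\right)^{2} = 121$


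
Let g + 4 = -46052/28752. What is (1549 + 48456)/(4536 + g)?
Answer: 359435940/32564503 ≈ 11.038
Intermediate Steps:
g = -40265/7188 (g = -4 - 46052/28752 = -4 - 46052*1/28752 = -4 - 11513/7188 = -40265/7188 ≈ -5.6017)
(1549 + 48456)/(4536 + g) = (1549 + 48456)/(4536 - 40265/7188) = 50005/(32564503/7188) = 50005*(7188/32564503) = 359435940/32564503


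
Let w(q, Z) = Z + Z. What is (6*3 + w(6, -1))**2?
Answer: 256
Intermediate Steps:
w(q, Z) = 2*Z
(6*3 + w(6, -1))**2 = (6*3 + 2*(-1))**2 = (18 - 2)**2 = 16**2 = 256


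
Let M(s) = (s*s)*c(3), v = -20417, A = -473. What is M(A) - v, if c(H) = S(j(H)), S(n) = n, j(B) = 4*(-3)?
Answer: -2664331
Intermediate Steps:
j(B) = -12
c(H) = -12
M(s) = -12*s² (M(s) = (s*s)*(-12) = s²*(-12) = -12*s²)
M(A) - v = -12*(-473)² - 1*(-20417) = -12*223729 + 20417 = -2684748 + 20417 = -2664331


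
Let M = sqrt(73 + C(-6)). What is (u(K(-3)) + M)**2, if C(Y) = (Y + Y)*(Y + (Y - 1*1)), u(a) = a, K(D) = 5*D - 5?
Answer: (20 - sqrt(229))**2 ≈ 23.690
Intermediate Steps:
K(D) = -5 + 5*D
C(Y) = 2*Y*(-1 + 2*Y) (C(Y) = (2*Y)*(Y + (Y - 1)) = (2*Y)*(Y + (-1 + Y)) = (2*Y)*(-1 + 2*Y) = 2*Y*(-1 + 2*Y))
M = sqrt(229) (M = sqrt(73 + 2*(-6)*(-1 + 2*(-6))) = sqrt(73 + 2*(-6)*(-1 - 12)) = sqrt(73 + 2*(-6)*(-13)) = sqrt(73 + 156) = sqrt(229) ≈ 15.133)
(u(K(-3)) + M)**2 = ((-5 + 5*(-3)) + sqrt(229))**2 = ((-5 - 15) + sqrt(229))**2 = (-20 + sqrt(229))**2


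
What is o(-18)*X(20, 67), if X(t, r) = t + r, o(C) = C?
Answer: -1566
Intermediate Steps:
X(t, r) = r + t
o(-18)*X(20, 67) = -18*(67 + 20) = -18*87 = -1566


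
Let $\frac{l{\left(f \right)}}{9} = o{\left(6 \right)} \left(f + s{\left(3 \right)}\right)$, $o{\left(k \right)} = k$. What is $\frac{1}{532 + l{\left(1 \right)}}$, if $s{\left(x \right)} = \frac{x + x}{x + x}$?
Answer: $\frac{1}{640} \approx 0.0015625$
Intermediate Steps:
$s{\left(x \right)} = 1$ ($s{\left(x \right)} = \frac{2 x}{2 x} = 2 x \frac{1}{2 x} = 1$)
$l{\left(f \right)} = 54 + 54 f$ ($l{\left(f \right)} = 9 \cdot 6 \left(f + 1\right) = 9 \cdot 6 \left(1 + f\right) = 9 \left(6 + 6 f\right) = 54 + 54 f$)
$\frac{1}{532 + l{\left(1 \right)}} = \frac{1}{532 + \left(54 + 54 \cdot 1\right)} = \frac{1}{532 + \left(54 + 54\right)} = \frac{1}{532 + 108} = \frac{1}{640}$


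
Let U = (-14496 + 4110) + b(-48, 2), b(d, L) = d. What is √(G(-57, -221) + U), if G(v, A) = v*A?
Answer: √2163 ≈ 46.508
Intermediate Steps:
G(v, A) = A*v
U = -10434 (U = (-14496 + 4110) - 48 = -10386 - 48 = -10434)
√(G(-57, -221) + U) = √(-221*(-57) - 10434) = √(12597 - 10434) = √2163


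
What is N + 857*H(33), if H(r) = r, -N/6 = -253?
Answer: 29799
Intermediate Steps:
N = 1518 (N = -6*(-253) = 1518)
N + 857*H(33) = 1518 + 857*33 = 1518 + 28281 = 29799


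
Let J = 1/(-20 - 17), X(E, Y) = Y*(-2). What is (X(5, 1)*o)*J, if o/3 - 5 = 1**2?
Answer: 36/37 ≈ 0.97297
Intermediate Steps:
X(E, Y) = -2*Y
J = -1/37 (J = 1/(-37) = -1/37 ≈ -0.027027)
o = 18 (o = 15 + 3*1**2 = 15 + 3*1 = 15 + 3 = 18)
(X(5, 1)*o)*J = (-2*1*18)*(-1/37) = -2*18*(-1/37) = -36*(-1/37) = 36/37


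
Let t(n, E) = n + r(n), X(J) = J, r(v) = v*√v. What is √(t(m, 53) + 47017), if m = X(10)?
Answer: √(47027 + 10*√10) ≈ 216.93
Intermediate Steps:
r(v) = v^(3/2)
m = 10
t(n, E) = n + n^(3/2)
√(t(m, 53) + 47017) = √((10 + 10^(3/2)) + 47017) = √((10 + 10*√10) + 47017) = √(47027 + 10*√10)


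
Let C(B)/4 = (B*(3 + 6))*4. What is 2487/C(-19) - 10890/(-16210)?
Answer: -350641/1478352 ≈ -0.23718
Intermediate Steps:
C(B) = 144*B (C(B) = 4*((B*(3 + 6))*4) = 4*((B*9)*4) = 4*((9*B)*4) = 4*(36*B) = 144*B)
2487/C(-19) - 10890/(-16210) = 2487/((144*(-19))) - 10890/(-16210) = 2487/(-2736) - 10890*(-1/16210) = 2487*(-1/2736) + 1089/1621 = -829/912 + 1089/1621 = -350641/1478352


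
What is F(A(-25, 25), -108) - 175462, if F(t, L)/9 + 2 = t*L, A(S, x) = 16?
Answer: -191032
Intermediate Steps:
F(t, L) = -18 + 9*L*t (F(t, L) = -18 + 9*(t*L) = -18 + 9*(L*t) = -18 + 9*L*t)
F(A(-25, 25), -108) - 175462 = (-18 + 9*(-108)*16) - 175462 = (-18 - 15552) - 175462 = -15570 - 175462 = -191032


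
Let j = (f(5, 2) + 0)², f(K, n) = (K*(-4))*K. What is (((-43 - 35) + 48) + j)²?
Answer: 99400900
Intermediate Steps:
f(K, n) = -4*K² (f(K, n) = (-4*K)*K = -4*K²)
j = 10000 (j = (-4*5² + 0)² = (-4*25 + 0)² = (-100 + 0)² = (-100)² = 10000)
(((-43 - 35) + 48) + j)² = (((-43 - 35) + 48) + 10000)² = ((-78 + 48) + 10000)² = (-30 + 10000)² = 9970² = 99400900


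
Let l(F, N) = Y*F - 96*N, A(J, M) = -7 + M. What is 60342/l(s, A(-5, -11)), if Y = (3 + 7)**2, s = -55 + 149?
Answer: 30171/5564 ≈ 5.4225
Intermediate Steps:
s = 94
Y = 100 (Y = 10**2 = 100)
l(F, N) = -96*N + 100*F (l(F, N) = 100*F - 96*N = -96*N + 100*F)
60342/l(s, A(-5, -11)) = 60342/(-96*(-7 - 11) + 100*94) = 60342/(-96*(-18) + 9400) = 60342/(1728 + 9400) = 60342/11128 = 60342*(1/11128) = 30171/5564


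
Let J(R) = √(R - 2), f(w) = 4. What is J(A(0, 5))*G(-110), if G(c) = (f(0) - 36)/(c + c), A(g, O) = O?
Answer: 8*√3/55 ≈ 0.25193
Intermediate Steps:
J(R) = √(-2 + R)
G(c) = -16/c (G(c) = (4 - 36)/(c + c) = -32*1/(2*c) = -16/c)
J(A(0, 5))*G(-110) = √(-2 + 5)*(-16/(-110)) = √3*(-16*(-1/110)) = √3*(8/55) = 8*√3/55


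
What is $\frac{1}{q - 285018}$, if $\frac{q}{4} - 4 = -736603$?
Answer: $- \frac{1}{3231414} \approx -3.0946 \cdot 10^{-7}$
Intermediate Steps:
$q = -2946396$ ($q = 16 + 4 \left(-736603\right) = 16 - 2946412 = -2946396$)
$\frac{1}{q - 285018} = \frac{1}{-2946396 - 285018} = \frac{1}{-3231414} = - \frac{1}{3231414}$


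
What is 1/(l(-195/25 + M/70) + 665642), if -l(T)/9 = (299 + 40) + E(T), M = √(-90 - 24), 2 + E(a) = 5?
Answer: 1/662564 ≈ 1.5093e-6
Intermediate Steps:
E(a) = 3 (E(a) = -2 + 5 = 3)
M = I*√114 (M = √(-114) = I*√114 ≈ 10.677*I)
l(T) = -3078 (l(T) = -9*((299 + 40) + 3) = -9*(339 + 3) = -9*342 = -3078)
1/(l(-195/25 + M/70) + 665642) = 1/(-3078 + 665642) = 1/662564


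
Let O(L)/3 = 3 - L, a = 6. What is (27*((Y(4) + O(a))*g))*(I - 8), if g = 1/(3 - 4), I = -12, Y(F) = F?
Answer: -2700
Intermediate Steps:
O(L) = 9 - 3*L (O(L) = 3*(3 - L) = 9 - 3*L)
g = -1 (g = 1/(-1) = -1)
(27*((Y(4) + O(a))*g))*(I - 8) = (27*((4 + (9 - 3*6))*(-1)))*(-12 - 8) = (27*((4 + (9 - 18))*(-1)))*(-20) = (27*((4 - 9)*(-1)))*(-20) = (27*(-5*(-1)))*(-20) = (27*5)*(-20) = 135*(-20) = -2700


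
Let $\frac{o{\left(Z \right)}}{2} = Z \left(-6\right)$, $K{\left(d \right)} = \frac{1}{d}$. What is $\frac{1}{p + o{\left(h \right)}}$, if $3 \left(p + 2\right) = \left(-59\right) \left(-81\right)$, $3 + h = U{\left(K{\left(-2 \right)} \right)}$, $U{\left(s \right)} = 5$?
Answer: $\frac{1}{1567} \approx 0.00063816$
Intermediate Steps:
$h = 2$ ($h = -3 + 5 = 2$)
$p = 1591$ ($p = -2 + \frac{\left(-59\right) \left(-81\right)}{3} = -2 + \frac{1}{3} \cdot 4779 = -2 + 1593 = 1591$)
$o{\left(Z \right)} = - 12 Z$ ($o{\left(Z \right)} = 2 Z \left(-6\right) = 2 \left(- 6 Z\right) = - 12 Z$)
$\frac{1}{p + o{\left(h \right)}} = \frac{1}{1591 - 24} = \frac{1}{1567}$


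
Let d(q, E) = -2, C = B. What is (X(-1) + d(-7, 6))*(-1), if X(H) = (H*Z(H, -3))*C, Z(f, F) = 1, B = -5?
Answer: -3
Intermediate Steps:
C = -5
X(H) = -5*H (X(H) = (H*1)*(-5) = H*(-5) = -5*H)
(X(-1) + d(-7, 6))*(-1) = (-5*(-1) - 2)*(-1) = (5 - 2)*(-1) = 3*(-1) = -3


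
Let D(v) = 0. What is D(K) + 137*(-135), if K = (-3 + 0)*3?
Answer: -18495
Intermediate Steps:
K = -9 (K = -3*3 = -9)
D(K) + 137*(-135) = 0 + 137*(-135) = 0 - 18495 = -18495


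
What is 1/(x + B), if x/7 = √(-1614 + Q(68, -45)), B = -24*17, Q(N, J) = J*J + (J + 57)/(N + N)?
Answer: -4624/1658301 - 7*√52802/1658301 ≈ -0.0037584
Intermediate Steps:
Q(N, J) = J² + (57 + J)/(2*N) (Q(N, J) = J² + (57 + J)/((2*N)) = J² + (57 + J)*(1/(2*N)) = J² + (57 + J)/(2*N))
B = -408
x = 21*√52802/34 (x = 7*√(-1614 + (½)*(57 - 45 + 2*68*(-45)²)/68) = 7*√(-1614 + (½)*(1/68)*(57 - 45 + 2*68*2025)) = 7*√(-1614 + (½)*(1/68)*(57 - 45 + 275400)) = 7*√(-1614 + (½)*(1/68)*275412) = 7*√(-1614 + 68853/34) = 7*√(13977/34) = 7*(3*√52802/34) = 21*√52802/34 ≈ 141.93)
1/(x + B) = 1/(21*√52802/34 - 408) = 1/(-408 + 21*√52802/34)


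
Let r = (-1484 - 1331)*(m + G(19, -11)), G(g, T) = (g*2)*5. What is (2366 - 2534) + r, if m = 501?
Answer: -1945333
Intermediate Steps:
G(g, T) = 10*g (G(g, T) = (2*g)*5 = 10*g)
r = -1945165 (r = (-1484 - 1331)*(501 + 10*19) = -2815*(501 + 190) = -2815*691 = -1945165)
(2366 - 2534) + r = (2366 - 2534) - 1945165 = -168 - 1945165 = -1945333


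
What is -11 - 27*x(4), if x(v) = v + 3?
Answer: -200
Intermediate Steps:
x(v) = 3 + v
-11 - 27*x(4) = -11 - 27*(3 + 4) = -11 - 27*7 = -11 - 189 = -200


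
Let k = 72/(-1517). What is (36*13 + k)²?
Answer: 503935293456/2301289 ≈ 2.1898e+5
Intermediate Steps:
k = -72/1517 (k = 72*(-1/1517) = -72/1517 ≈ -0.047462)
(36*13 + k)² = (36*13 - 72/1517)² = (468 - 72/1517)² = (709884/1517)² = 503935293456/2301289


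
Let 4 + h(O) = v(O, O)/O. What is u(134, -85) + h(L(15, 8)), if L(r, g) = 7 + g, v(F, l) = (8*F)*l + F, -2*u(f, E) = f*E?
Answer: 5812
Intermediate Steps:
u(f, E) = -E*f/2 (u(f, E) = -f*E/2 = -E*f/2)
v(F, l) = F + 8*F*l (v(F, l) = 8*F*l + F = F + 8*F*l)
h(O) = -3 + 8*O (h(O) = -4 + (O*(1 + 8*O))/O = -4 + (1 + 8*O) = -3 + 8*O)
u(134, -85) + h(L(15, 8)) = -½*(-85)*134 + (-3 + 8*(7 + 8)) = 5695 + (-3 + 8*15) = 5695 + (-3 + 120) = 5695 + 117 = 5812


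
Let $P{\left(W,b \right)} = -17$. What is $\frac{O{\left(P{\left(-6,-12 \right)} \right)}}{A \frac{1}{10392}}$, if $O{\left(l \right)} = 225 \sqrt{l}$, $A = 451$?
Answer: $\frac{2338200 i \sqrt{17}}{451} \approx 21376.0 i$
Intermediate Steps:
$\frac{O{\left(P{\left(-6,-12 \right)} \right)}}{A \frac{1}{10392}} = \frac{225 \sqrt{-17}}{451 \cdot \frac{1}{10392}} = \frac{225 i \sqrt{17}}{451 \cdot \frac{1}{10392}} = \frac{225 i \sqrt{17}}{\frac{451}{10392}} = 225 i \sqrt{17} \cdot \frac{10392}{451} = \frac{2338200 i \sqrt{17}}{451}$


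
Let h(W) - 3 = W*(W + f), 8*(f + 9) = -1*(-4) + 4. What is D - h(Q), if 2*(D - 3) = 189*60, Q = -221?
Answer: -44939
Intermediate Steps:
f = -8 (f = -9 + (-1*(-4) + 4)/8 = -9 + (4 + 4)/8 = -9 + (⅛)*8 = -9 + 1 = -8)
D = 5673 (D = 3 + (189*60)/2 = 3 + (½)*11340 = 3 + 5670 = 5673)
h(W) = 3 + W*(-8 + W) (h(W) = 3 + W*(W - 8) = 3 + W*(-8 + W))
D - h(Q) = 5673 - (3 + (-221)² - 8*(-221)) = 5673 - (3 + 48841 + 1768) = 5673 - 1*50612 = 5673 - 50612 = -44939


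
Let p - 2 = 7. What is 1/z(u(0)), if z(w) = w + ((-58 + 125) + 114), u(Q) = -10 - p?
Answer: 1/162 ≈ 0.0061728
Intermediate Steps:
p = 9 (p = 2 + 7 = 9)
u(Q) = -19 (u(Q) = -10 - 1*9 = -10 - 9 = -19)
z(w) = 181 + w (z(w) = w + (67 + 114) = w + 181 = 181 + w)
1/z(u(0)) = 1/(181 - 19) = 1/162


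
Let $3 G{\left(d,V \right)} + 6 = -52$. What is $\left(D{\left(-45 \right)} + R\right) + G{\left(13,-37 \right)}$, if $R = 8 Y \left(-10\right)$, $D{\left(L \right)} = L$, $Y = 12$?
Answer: $- \frac{3073}{3} \approx -1024.3$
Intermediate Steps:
$G{\left(d,V \right)} = - \frac{58}{3}$ ($G{\left(d,V \right)} = -2 + \frac{1}{3} \left(-52\right) = -2 - \frac{52}{3} = - \frac{58}{3}$)
$R = -960$ ($R = 8 \cdot 12 \left(-10\right) = 96 \left(-10\right) = -960$)
$\left(D{\left(-45 \right)} + R\right) + G{\left(13,-37 \right)} = \left(-45 - 960\right) - \frac{58}{3} = -1005 - \frac{58}{3} = - \frac{3073}{3}$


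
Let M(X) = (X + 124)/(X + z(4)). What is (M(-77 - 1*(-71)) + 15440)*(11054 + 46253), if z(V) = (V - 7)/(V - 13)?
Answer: 883626746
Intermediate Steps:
z(V) = (-7 + V)/(-13 + V)
M(X) = (124 + X)/(⅓ + X) (M(X) = (X + 124)/(X + (-7 + 4)/(-13 + 4)) = (124 + X)/(X - 3/(-9)) = (124 + X)/(X - ⅑*(-3)) = (124 + X)/(X + ⅓) = (124 + X)/(⅓ + X))
(M(-77 - 1*(-71)) + 15440)*(11054 + 46253) = (3*(124 + (-77 - 1*(-71)))/(1 + 3*(-77 - 1*(-71))) + 15440)*(11054 + 46253) = (3*(124 + (-77 + 71))/(1 + 3*(-77 + 71)) + 15440)*57307 = (3*(124 - 6)/(1 + 3*(-6)) + 15440)*57307 = (3*118/(1 - 18) + 15440)*57307 = (3*118/(-17) + 15440)*57307 = (3*(-1/17)*118 + 15440)*57307 = (-354/17 + 15440)*57307 = (262126/17)*57307 = 883626746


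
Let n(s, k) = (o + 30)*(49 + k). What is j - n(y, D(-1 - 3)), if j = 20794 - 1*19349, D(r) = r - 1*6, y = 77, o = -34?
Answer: 1601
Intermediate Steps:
D(r) = -6 + r (D(r) = r - 6 = -6 + r)
n(s, k) = -196 - 4*k (n(s, k) = (-34 + 30)*(49 + k) = -4*(49 + k) = -196 - 4*k)
j = 1445 (j = 20794 - 19349 = 1445)
j - n(y, D(-1 - 3)) = 1445 - (-196 - 4*(-6 + (-1 - 3))) = 1445 - (-196 - 4*(-6 - 4)) = 1445 - (-196 - 4*(-10)) = 1445 - (-196 + 40) = 1445 - 1*(-156) = 1445 + 156 = 1601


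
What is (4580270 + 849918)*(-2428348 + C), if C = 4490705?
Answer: 11198986233116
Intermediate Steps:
(4580270 + 849918)*(-2428348 + C) = (4580270 + 849918)*(-2428348 + 4490705) = 5430188*2062357 = 11198986233116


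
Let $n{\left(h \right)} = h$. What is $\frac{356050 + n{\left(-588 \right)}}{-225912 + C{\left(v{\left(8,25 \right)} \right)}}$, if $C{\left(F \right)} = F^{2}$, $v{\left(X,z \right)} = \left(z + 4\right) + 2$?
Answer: $- \frac{355462}{224951} \approx -1.5802$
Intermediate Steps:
$v{\left(X,z \right)} = 6 + z$ ($v{\left(X,z \right)} = \left(4 + z\right) + 2 = 6 + z$)
$\frac{356050 + n{\left(-588 \right)}}{-225912 + C{\left(v{\left(8,25 \right)} \right)}} = \frac{356050 - 588}{-225912 + \left(6 + 25\right)^{2}} = \frac{355462}{-225912 + 31^{2}} = \frac{355462}{-225912 + 961} = \frac{355462}{-224951} = 355462 \left(- \frac{1}{224951}\right) = - \frac{355462}{224951}$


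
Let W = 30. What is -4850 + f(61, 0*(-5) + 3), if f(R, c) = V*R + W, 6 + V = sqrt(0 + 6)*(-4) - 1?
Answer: -5247 - 244*sqrt(6) ≈ -5844.7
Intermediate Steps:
V = -7 - 4*sqrt(6) (V = -6 + (sqrt(0 + 6)*(-4) - 1) = -6 + (sqrt(6)*(-4) - 1) = -6 + (-4*sqrt(6) - 1) = -6 + (-1 - 4*sqrt(6)) = -7 - 4*sqrt(6) ≈ -16.798)
f(R, c) = 30 + R*(-7 - 4*sqrt(6)) (f(R, c) = (-7 - 4*sqrt(6))*R + 30 = R*(-7 - 4*sqrt(6)) + 30 = 30 + R*(-7 - 4*sqrt(6)))
-4850 + f(61, 0*(-5) + 3) = -4850 + (30 - 1*61*(7 + 4*sqrt(6))) = -4850 + (30 + (-427 - 244*sqrt(6))) = -4850 + (-397 - 244*sqrt(6)) = -5247 - 244*sqrt(6)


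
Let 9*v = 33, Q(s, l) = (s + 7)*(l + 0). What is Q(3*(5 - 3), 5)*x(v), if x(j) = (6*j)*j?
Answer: 15730/3 ≈ 5243.3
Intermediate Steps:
Q(s, l) = l*(7 + s) (Q(s, l) = (7 + s)*l = l*(7 + s))
v = 11/3 (v = (1/9)*33 = 11/3 ≈ 3.6667)
x(j) = 6*j**2
Q(3*(5 - 3), 5)*x(v) = (5*(7 + 3*(5 - 3)))*(6*(11/3)**2) = (5*(7 + 3*2))*(6*(121/9)) = (5*(7 + 6))*(242/3) = (5*13)*(242/3) = 65*(242/3) = 15730/3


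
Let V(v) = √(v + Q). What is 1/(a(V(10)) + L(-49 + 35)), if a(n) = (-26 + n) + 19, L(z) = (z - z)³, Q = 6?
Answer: -⅓ ≈ -0.33333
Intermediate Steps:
V(v) = √(6 + v) (V(v) = √(v + 6) = √(6 + v))
L(z) = 0 (L(z) = 0³ = 0)
a(n) = -7 + n
1/(a(V(10)) + L(-49 + 35)) = 1/((-7 + √(6 + 10)) + 0) = 1/((-7 + √16) + 0) = 1/((-7 + 4) + 0) = 1/(-3 + 0) = 1/(-3) = -⅓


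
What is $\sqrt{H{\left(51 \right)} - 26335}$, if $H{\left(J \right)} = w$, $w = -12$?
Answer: $i \sqrt{26347} \approx 162.32 i$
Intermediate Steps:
$H{\left(J \right)} = -12$
$\sqrt{H{\left(51 \right)} - 26335} = \sqrt{-12 - 26335} = \sqrt{-26347} = i \sqrt{26347}$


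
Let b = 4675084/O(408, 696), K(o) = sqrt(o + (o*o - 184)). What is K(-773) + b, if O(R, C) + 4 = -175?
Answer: -4675084/179 + 2*sqrt(149143) ≈ -25345.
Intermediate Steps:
O(R, C) = -179 (O(R, C) = -4 - 175 = -179)
K(o) = sqrt(-184 + o + o**2) (K(o) = sqrt(o + (o**2 - 184)) = sqrt(o + (-184 + o**2)) = sqrt(-184 + o + o**2))
b = -4675084/179 (b = 4675084/(-179) = 4675084*(-1/179) = -4675084/179 ≈ -26118.)
K(-773) + b = sqrt(-184 - 773 + (-773)**2) - 4675084/179 = sqrt(-184 - 773 + 597529) - 4675084/179 = sqrt(596572) - 4675084/179 = 2*sqrt(149143) - 4675084/179 = -4675084/179 + 2*sqrt(149143)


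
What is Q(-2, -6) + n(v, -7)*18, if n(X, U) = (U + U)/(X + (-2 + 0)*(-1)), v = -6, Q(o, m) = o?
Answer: 61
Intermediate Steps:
n(X, U) = 2*U/(2 + X) (n(X, U) = (2*U)/(X - 2*(-1)) = (2*U)/(X + 2) = (2*U)/(2 + X) = 2*U/(2 + X))
Q(-2, -6) + n(v, -7)*18 = -2 + (2*(-7)/(2 - 6))*18 = -2 + (2*(-7)/(-4))*18 = -2 + (2*(-7)*(-¼))*18 = -2 + (7/2)*18 = -2 + 63 = 61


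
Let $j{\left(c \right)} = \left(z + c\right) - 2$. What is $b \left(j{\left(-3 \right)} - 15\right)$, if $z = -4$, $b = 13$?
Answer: $-312$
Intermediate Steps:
$j{\left(c \right)} = -6 + c$ ($j{\left(c \right)} = \left(-4 + c\right) - 2 = -6 + c$)
$b \left(j{\left(-3 \right)} - 15\right) = 13 \left(\left(-6 - 3\right) - 15\right) = 13 \left(-9 - 15\right) = 13 \left(-24\right) = -312$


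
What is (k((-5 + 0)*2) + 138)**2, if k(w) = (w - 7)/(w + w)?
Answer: 7711729/400 ≈ 19279.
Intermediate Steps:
k(w) = (-7 + w)/(2*w) (k(w) = (-7 + w)/((2*w)) = (-7 + w)*(1/(2*w)) = (-7 + w)/(2*w))
(k((-5 + 0)*2) + 138)**2 = ((-7 + (-5 + 0)*2)/(2*(((-5 + 0)*2))) + 138)**2 = ((-7 - 5*2)/(2*((-5*2))) + 138)**2 = ((1/2)*(-7 - 10)/(-10) + 138)**2 = ((1/2)*(-1/10)*(-17) + 138)**2 = (17/20 + 138)**2 = (2777/20)**2 = 7711729/400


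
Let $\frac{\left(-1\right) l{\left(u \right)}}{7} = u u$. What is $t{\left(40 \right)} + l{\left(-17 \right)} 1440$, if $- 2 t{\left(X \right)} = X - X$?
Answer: $-2913120$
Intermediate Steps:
$l{\left(u \right)} = - 7 u^{2}$ ($l{\left(u \right)} = - 7 u u = - 7 u^{2}$)
$t{\left(X \right)} = 0$ ($t{\left(X \right)} = - \frac{X - X}{2} = \left(- \frac{1}{2}\right) 0 = 0$)
$t{\left(40 \right)} + l{\left(-17 \right)} 1440 = 0 + - 7 \left(-17\right)^{2} \cdot 1440 = 0 + \left(-7\right) 289 \cdot 1440 = 0 - 2913120 = -2913120$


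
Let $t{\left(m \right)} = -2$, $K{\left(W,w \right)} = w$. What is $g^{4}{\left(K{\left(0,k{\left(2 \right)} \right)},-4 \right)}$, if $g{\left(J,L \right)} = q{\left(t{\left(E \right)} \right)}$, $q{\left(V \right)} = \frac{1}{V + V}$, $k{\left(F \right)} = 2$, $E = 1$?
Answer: $\frac{1}{256} \approx 0.0039063$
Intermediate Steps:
$q{\left(V \right)} = \frac{1}{2 V}$
$g{\left(J,L \right)} = - \frac{1}{4}$ ($g{\left(J,L \right)} = \frac{1}{2 \left(-2\right)} = \frac{1}{2} \left(- \frac{1}{2}\right) = - \frac{1}{4}$)
$g^{4}{\left(K{\left(0,k{\left(2 \right)} \right)},-4 \right)} = \left(- \frac{1}{4}\right)^{4} = \frac{1}{256}$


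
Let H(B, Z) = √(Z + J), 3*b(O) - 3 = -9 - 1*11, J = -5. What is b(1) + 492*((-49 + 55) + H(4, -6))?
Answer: 8839/3 + 492*I*√11 ≈ 2946.3 + 1631.8*I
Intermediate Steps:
b(O) = -17/3 (b(O) = 1 + (-9 - 1*11)/3 = 1 + (-9 - 11)/3 = 1 + (⅓)*(-20) = 1 - 20/3 = -17/3)
H(B, Z) = √(-5 + Z) (H(B, Z) = √(Z - 5) = √(-5 + Z))
b(1) + 492*((-49 + 55) + H(4, -6)) = -17/3 + 492*((-49 + 55) + √(-5 - 6)) = -17/3 + 492*(6 + √(-11)) = -17/3 + 492*(6 + I*√11) = -17/3 + (2952 + 492*I*√11) = 8839/3 + 492*I*√11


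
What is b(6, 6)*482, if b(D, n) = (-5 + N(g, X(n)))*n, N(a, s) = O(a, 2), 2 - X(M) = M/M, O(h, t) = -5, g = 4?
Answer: -28920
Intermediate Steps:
X(M) = 1 (X(M) = 2 - M/M = 2 - 1*1 = 2 - 1 = 1)
N(a, s) = -5
b(D, n) = -10*n (b(D, n) = (-5 - 5)*n = -10*n)
b(6, 6)*482 = -10*6*482 = -60*482 = -28920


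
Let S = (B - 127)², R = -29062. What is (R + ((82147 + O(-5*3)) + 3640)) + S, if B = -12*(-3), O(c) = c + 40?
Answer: 65031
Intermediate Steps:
O(c) = 40 + c
B = 36
S = 8281 (S = (36 - 127)² = (-91)² = 8281)
(R + ((82147 + O(-5*3)) + 3640)) + S = (-29062 + ((82147 + (40 - 5*3)) + 3640)) + 8281 = (-29062 + ((82147 + (40 - 15)) + 3640)) + 8281 = (-29062 + ((82147 + 25) + 3640)) + 8281 = (-29062 + (82172 + 3640)) + 8281 = (-29062 + 85812) + 8281 = 56750 + 8281 = 65031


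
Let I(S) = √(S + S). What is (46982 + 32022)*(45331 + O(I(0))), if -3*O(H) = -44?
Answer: 10747467148/3 ≈ 3.5825e+9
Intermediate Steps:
I(S) = √2*√S (I(S) = √(2*S) = √2*√S)
O(H) = 44/3 (O(H) = -⅓*(-44) = 44/3)
(46982 + 32022)*(45331 + O(I(0))) = (46982 + 32022)*(45331 + 44/3) = 79004*(136037/3) = 10747467148/3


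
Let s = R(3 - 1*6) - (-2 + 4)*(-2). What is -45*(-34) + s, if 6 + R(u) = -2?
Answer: 1526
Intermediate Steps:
R(u) = -8 (R(u) = -6 - 2 = -8)
s = -4 (s = -8 - (-2 + 4)*(-2) = -8 - 2*(-2) = -8 - 1*(-4) = -8 + 4 = -4)
-45*(-34) + s = -45*(-34) - 4 = 1530 - 4 = 1526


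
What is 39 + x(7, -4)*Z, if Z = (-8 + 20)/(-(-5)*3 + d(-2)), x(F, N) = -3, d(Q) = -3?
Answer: 36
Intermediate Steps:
Z = 1 (Z = (-8 + 20)/(-(-5)*3 - 3) = 12/(-1*(-15) - 3) = 12/(15 - 3) = 12/12 = 12*(1/12) = 1)
39 + x(7, -4)*Z = 39 - 3*1 = 39 - 3 = 36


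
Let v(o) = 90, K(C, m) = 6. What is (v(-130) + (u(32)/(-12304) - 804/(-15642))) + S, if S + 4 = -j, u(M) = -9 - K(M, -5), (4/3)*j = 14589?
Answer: -348213080995/32076528 ≈ -10856.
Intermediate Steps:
j = 43767/4 (j = (¾)*14589 = 43767/4 ≈ 10942.)
u(M) = -15 (u(M) = -9 - 1*6 = -9 - 6 = -15)
S = -43783/4 (S = -4 - 1*43767/4 = -4 - 43767/4 = -43783/4 ≈ -10946.)
(v(-130) + (u(32)/(-12304) - 804/(-15642))) + S = (90 + (-15/(-12304) - 804/(-15642))) - 43783/4 = (90 + (-15*(-1/12304) - 804*(-1/15642))) - 43783/4 = (90 + (15/12304 + 134/2607)) - 43783/4 = (90 + 1687841/32076528) - 43783/4 = 2888575361/32076528 - 43783/4 = -348213080995/32076528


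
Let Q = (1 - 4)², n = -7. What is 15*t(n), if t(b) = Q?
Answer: 135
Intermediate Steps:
Q = 9 (Q = (-3)² = 9)
t(b) = 9
15*t(n) = 15*9 = 135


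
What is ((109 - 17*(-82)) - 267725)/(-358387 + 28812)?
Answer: 266222/329575 ≈ 0.80777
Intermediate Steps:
((109 - 17*(-82)) - 267725)/(-358387 + 28812) = ((109 + 1394) - 267725)/(-329575) = (1503 - 267725)*(-1/329575) = -266222*(-1/329575) = 266222/329575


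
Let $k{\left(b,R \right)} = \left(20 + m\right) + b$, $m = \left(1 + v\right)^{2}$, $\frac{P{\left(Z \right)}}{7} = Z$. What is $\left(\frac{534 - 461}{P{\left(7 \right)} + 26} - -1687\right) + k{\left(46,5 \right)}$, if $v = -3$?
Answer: $\frac{131848}{75} \approx 1758.0$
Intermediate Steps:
$P{\left(Z \right)} = 7 Z$
$m = 4$ ($m = \left(1 - 3\right)^{2} = \left(-2\right)^{2} = 4$)
$k{\left(b,R \right)} = 24 + b$ ($k{\left(b,R \right)} = \left(20 + 4\right) + b = 24 + b$)
$\left(\frac{534 - 461}{P{\left(7 \right)} + 26} - -1687\right) + k{\left(46,5 \right)} = \left(\frac{534 - 461}{7 \cdot 7 + 26} - -1687\right) + \left(24 + 46\right) = \left(\frac{73}{49 + 26} + 1687\right) + 70 = \left(\frac{73}{75} + 1687\right) + 70 = \frac{126598}{75} + 70 = \frac{131848}{75}$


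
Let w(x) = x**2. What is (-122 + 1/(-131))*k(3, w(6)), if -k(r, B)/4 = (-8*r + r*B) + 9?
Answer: 5945676/131 ≈ 45387.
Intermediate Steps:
k(r, B) = -36 + 32*r - 4*B*r (k(r, B) = -4*((-8*r + r*B) + 9) = -4*((-8*r + B*r) + 9) = -4*(9 - 8*r + B*r) = -36 + 32*r - 4*B*r)
(-122 + 1/(-131))*k(3, w(6)) = (-122 + 1/(-131))*(-36 + 32*3 - 4*6**2*3) = (-122 - 1/131)*(-36 + 96 - 4*36*3) = -15983*(-36 + 96 - 432)/131 = -15983/131*(-372) = 5945676/131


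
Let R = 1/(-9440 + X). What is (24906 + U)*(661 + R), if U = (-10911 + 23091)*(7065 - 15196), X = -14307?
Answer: -1554147381280284/23747 ≈ -6.5446e+10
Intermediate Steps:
U = -99035580 (U = 12180*(-8131) = -99035580)
R = -1/23747 (R = 1/(-9440 - 14307) = 1/(-23747) = -1/23747 ≈ -4.2111e-5)
(24906 + U)*(661 + R) = (24906 - 99035580)*(661 - 1/23747) = -99010674*15696766/23747 = -1554147381280284/23747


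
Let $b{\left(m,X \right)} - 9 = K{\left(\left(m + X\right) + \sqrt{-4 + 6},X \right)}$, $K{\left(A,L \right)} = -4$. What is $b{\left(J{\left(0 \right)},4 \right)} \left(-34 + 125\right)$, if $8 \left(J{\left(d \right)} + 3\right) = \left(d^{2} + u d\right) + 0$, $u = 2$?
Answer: $455$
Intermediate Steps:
$J{\left(d \right)} = -3 + \frac{d}{4} + \frac{d^{2}}{8}$ ($J{\left(d \right)} = -3 + \frac{\left(d^{2} + 2 d\right) + 0}{8} = -3 + \frac{d^{2} + 2 d}{8} = -3 + \left(\frac{d}{4} + \frac{d^{2}}{8}\right) = -3 + \frac{d}{4} + \frac{d^{2}}{8}$)
$b{\left(m,X \right)} = 5$ ($b{\left(m,X \right)} = 9 - 4 = 5$)
$b{\left(J{\left(0 \right)},4 \right)} \left(-34 + 125\right) = 5 \left(-34 + 125\right) = 5 \cdot 91 = 455$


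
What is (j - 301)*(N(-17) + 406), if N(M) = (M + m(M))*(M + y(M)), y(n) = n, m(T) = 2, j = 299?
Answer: -1832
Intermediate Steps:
N(M) = 2*M*(2 + M) (N(M) = (M + 2)*(M + M) = (2 + M)*(2*M) = 2*M*(2 + M))
(j - 301)*(N(-17) + 406) = (299 - 301)*(2*(-17)*(2 - 17) + 406) = -2*(2*(-17)*(-15) + 406) = -2*(510 + 406) = -2*916 = -1832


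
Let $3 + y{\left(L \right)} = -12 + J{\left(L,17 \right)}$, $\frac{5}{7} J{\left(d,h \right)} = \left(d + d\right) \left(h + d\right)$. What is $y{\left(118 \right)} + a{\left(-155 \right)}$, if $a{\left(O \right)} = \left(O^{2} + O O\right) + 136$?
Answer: $92775$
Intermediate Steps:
$a{\left(O \right)} = 136 + 2 O^{2}$ ($a{\left(O \right)} = \left(O^{2} + O^{2}\right) + 136 = 2 O^{2} + 136 = 136 + 2 O^{2}$)
$J{\left(d,h \right)} = \frac{14 d \left(d + h\right)}{5}$ ($J{\left(d,h \right)} = \frac{7 \left(d + d\right) \left(h + d\right)}{5} = \frac{7 \cdot 2 d \left(d + h\right)}{5} = \frac{14 d \left(d + h\right)}{5}$)
$y{\left(L \right)} = -15 + \frac{14 L \left(17 + L\right)}{5}$ ($y{\left(L \right)} = -3 + \left(-12 + \frac{14 L \left(L + 17\right)}{5}\right) = -3 + \left(-12 + \frac{14 L \left(17 + L\right)}{5}\right) = -15 + \frac{14 L \left(17 + L\right)}{5}$)
$y{\left(118 \right)} + a{\left(-155 \right)} = \left(-15 + \frac{14}{5} \cdot 118 \left(17 + 118\right)\right) + \left(136 + 2 \left(-155\right)^{2}\right) = \left(-15 + \frac{14}{5} \cdot 118 \cdot 135\right) + \left(136 + 2 \cdot 24025\right) = \left(-15 + 44604\right) + \left(136 + 48050\right) = 44589 + 48186 = 92775$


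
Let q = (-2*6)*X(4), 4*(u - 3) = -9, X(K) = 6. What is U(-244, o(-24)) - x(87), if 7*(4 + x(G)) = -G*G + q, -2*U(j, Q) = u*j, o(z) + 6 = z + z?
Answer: 16619/14 ≈ 1187.1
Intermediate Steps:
o(z) = -6 + 2*z (o(z) = -6 + (z + z) = -6 + 2*z)
u = ¾ (u = 3 + (¼)*(-9) = 3 - 9/4 = ¾ ≈ 0.75000)
U(j, Q) = -3*j/8
q = -72 (q = -2*6*6 = -12*6 = -72)
x(G) = -100/7 - G²/7 (x(G) = -4 + (-G*G - 72)/7 = -4 + (-G² - 72)/7 = -4 + (-72 - G²)/7 = -4 + (-72/7 - G²/7) = -100/7 - G²/7)
U(-244, o(-24)) - x(87) = -3/8*(-244) - (-100/7 - ⅐*87²) = 183/2 - (-100/7 - ⅐*7569) = 183/2 - (-100/7 - 7569/7) = 183/2 - 1*(-7669/7) = 183/2 + 7669/7 = 16619/14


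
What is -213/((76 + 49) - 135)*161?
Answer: 34293/10 ≈ 3429.3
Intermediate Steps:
-213/((76 + 49) - 135)*161 = -213/(125 - 135)*161 = -213/(-10)*161 = -213*(-⅒)*161 = (213/10)*161 = 34293/10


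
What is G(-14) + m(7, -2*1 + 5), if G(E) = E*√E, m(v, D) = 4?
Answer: 4 - 14*I*√14 ≈ 4.0 - 52.383*I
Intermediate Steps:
G(E) = E^(3/2)
G(-14) + m(7, -2*1 + 5) = (-14)^(3/2) + 4 = -14*I*√14 + 4 = 4 - 14*I*√14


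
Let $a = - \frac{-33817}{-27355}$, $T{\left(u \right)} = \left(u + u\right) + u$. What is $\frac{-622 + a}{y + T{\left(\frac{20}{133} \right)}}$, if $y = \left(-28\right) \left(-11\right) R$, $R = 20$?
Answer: $- \frac{2267467391}{22413045700} \approx -0.10117$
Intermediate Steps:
$T{\left(u \right)} = 3 u$ ($T{\left(u \right)} = 2 u + u = 3 u$)
$a = - \frac{33817}{27355}$ ($a = - \frac{\left(-33817\right) \left(-1\right)}{27355} = \left(-1\right) \frac{33817}{27355} = - \frac{33817}{27355} \approx -1.2362$)
$y = 6160$ ($y = \left(-28\right) \left(-11\right) 20 = 308 \cdot 20 = 6160$)
$\frac{-622 + a}{y + T{\left(\frac{20}{133} \right)}} = \frac{-622 - \frac{33817}{27355}}{6160 + 3 \cdot \frac{20}{133}} = - \frac{17048627}{27355 \left(6160 + 3 \cdot 20 \cdot \frac{1}{133}\right)} = - \frac{17048627}{27355 \left(6160 + 3 \cdot \frac{20}{133}\right)} = - \frac{17048627}{27355 \left(6160 + \frac{60}{133}\right)} = - \frac{17048627}{27355 \cdot \frac{819340}{133}} = \left(- \frac{17048627}{27355}\right) \frac{133}{819340} = - \frac{2267467391}{22413045700}$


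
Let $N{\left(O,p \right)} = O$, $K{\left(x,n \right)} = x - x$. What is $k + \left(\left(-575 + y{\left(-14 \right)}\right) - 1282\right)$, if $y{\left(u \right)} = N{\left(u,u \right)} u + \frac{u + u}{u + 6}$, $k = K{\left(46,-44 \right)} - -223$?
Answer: $- \frac{2869}{2} \approx -1434.5$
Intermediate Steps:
$K{\left(x,n \right)} = 0$
$k = 223$ ($k = 0 - -223 = 0 + 223 = 223$)
$y{\left(u \right)} = u^{2} + \frac{2 u}{6 + u}$ ($y{\left(u \right)} = u u + \frac{u + u}{u + 6} = u^{2} + \frac{2 u}{6 + u}$)
$k + \left(\left(-575 + y{\left(-14 \right)}\right) - 1282\right) = 223 - \left(1857 + \frac{14 \left(2 + \left(-14\right)^{2} + 6 \left(-14\right)\right)}{6 - 14}\right) = 223 - \left(1857 + \frac{14 \left(2 + 196 - 84\right)}{-8}\right) = 223 - \left(1857 - \frac{399}{2}\right) = 223 + \left(\left(-575 + \frac{399}{2}\right) - 1282\right) = 223 - \frac{3315}{2} = - \frac{2869}{2}$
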